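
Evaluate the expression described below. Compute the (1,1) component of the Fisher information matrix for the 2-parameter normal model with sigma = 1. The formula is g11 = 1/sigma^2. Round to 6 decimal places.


For the 2-parameter normal family, the Fisher metric has:
  g11 = 1/sigma^2, g22 = 2/sigma^2.
sigma = 1, sigma^2 = 1.
g11 = 1.000000

1.000000


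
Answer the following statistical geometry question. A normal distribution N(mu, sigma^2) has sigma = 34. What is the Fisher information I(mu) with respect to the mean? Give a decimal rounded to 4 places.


The Fisher information for the mean of a normal distribution is I(mu) = 1/sigma^2.
sigma = 34, so sigma^2 = 1156.
I(mu) = 1/1156 = 0.0009

0.0009


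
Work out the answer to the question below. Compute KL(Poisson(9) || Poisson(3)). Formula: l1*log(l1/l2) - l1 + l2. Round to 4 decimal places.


KL divergence for Poisson:
KL = l1*log(l1/l2) - l1 + l2.
l1 = 9, l2 = 3.
log(9/3) = 1.098612.
l1*log(l1/l2) = 9 * 1.098612 = 9.887511.
KL = 9.887511 - 9 + 3 = 3.8875

3.8875


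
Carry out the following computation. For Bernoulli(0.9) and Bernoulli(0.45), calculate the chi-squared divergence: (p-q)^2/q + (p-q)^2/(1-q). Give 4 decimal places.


Chi-squared divergence between Bernoulli distributions:
chi^2 = (p-q)^2/q + (p-q)^2/(1-q).
p = 0.9, q = 0.45, p-q = 0.45.
(p-q)^2 = 0.2025.
term1 = 0.2025/0.45 = 0.45.
term2 = 0.2025/0.55 = 0.368182.
chi^2 = 0.45 + 0.368182 = 0.8182

0.8182


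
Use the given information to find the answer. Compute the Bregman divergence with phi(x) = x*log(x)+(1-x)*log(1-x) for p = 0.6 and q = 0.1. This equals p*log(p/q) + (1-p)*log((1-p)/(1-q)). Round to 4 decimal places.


Bregman divergence with negative entropy generator:
D = p*log(p/q) + (1-p)*log((1-p)/(1-q)).
p = 0.6, q = 0.1.
p*log(p/q) = 0.6*log(0.6/0.1) = 1.075056.
(1-p)*log((1-p)/(1-q)) = 0.4*log(0.4/0.9) = -0.324372.
D = 1.075056 + -0.324372 = 0.7507

0.7507


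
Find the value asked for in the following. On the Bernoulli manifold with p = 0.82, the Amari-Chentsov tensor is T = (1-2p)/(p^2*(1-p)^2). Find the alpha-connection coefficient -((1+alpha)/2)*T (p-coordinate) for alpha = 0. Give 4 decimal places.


Skewness (Amari-Chentsov) tensor: T = (1-2p)/(p^2*(1-p)^2).
p = 0.82, 1-2p = -0.64, p^2 = 0.6724, (1-p)^2 = 0.0324.
T = -0.64/(0.6724 * 0.0324) = -29.376988.
In the p-coordinate, Gamma^(alpha) = Gamma^(0) - (alpha/2)*T with Gamma^(0) = (1/2)*g'(p) = -T/2,
so Gamma^(alpha) = -((1+alpha)/2)*T.
alpha = 0, -(1+alpha)/2 = -0.5.
Gamma = -0.5 * -29.376988 = 14.6885

14.6885


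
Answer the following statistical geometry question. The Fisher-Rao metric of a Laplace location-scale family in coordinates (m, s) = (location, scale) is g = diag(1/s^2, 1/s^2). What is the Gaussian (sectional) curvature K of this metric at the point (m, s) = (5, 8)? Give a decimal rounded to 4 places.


The metric has the form g = (A dm^2 + B ds^2)/s^2 with A = 1, B = 1.
Substitute u = sqrt(A/B)*m: g = B*(du^2 + ds^2)/s^2, i.e. B times the
Poincare upper half-plane metric, which has constant Gaussian curvature -1.
Scaling a 2D metric by a constant c divides the Gaussian curvature by c,
so K = -1/B = -1/(1) = -1.0000 everywhere (the point (m, s) = (5, 8) is irrelevant:
the curvature is constant).
The requested Gaussian curvature is K = -1.0000.

-1.0000


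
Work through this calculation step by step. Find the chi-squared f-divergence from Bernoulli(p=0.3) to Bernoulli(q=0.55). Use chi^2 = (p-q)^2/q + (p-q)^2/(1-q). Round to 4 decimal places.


Chi-squared divergence between Bernoulli distributions:
chi^2 = (p-q)^2/q + (p-q)^2/(1-q).
p = 0.3, q = 0.55, p-q = -0.25.
(p-q)^2 = 0.0625.
term1 = 0.0625/0.55 = 0.113636.
term2 = 0.0625/0.45 = 0.138889.
chi^2 = 0.113636 + 0.138889 = 0.2525

0.2525


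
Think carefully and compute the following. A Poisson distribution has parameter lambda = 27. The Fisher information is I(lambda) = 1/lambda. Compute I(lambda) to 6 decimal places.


Fisher information for Poisson: I(lambda) = 1/lambda.
lambda = 27.
I(lambda) = 1/27 = 0.037037

0.037037


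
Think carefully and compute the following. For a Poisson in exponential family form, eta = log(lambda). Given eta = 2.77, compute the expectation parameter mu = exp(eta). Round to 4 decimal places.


Expectation parameter for Poisson exponential family:
mu = exp(eta).
eta = 2.77.
mu = exp(2.77) = 15.9586

15.9586


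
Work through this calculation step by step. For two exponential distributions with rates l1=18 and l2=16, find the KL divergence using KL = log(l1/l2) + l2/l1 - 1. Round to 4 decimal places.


KL divergence for exponential family:
KL = log(l1/l2) + l2/l1 - 1.
log(18/16) = 0.117783.
16/18 = 0.888889.
KL = 0.117783 + 0.888889 - 1 = 0.0067

0.0067


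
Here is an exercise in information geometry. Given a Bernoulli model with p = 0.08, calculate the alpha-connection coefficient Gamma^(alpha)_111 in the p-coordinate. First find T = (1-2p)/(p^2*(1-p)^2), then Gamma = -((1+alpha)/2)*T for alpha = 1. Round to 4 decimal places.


Skewness (Amari-Chentsov) tensor: T = (1-2p)/(p^2*(1-p)^2).
p = 0.08, 1-2p = 0.84, p^2 = 0.0064, (1-p)^2 = 0.8464.
T = 0.84/(0.0064 * 0.8464) = 155.068526.
In the p-coordinate, Gamma^(alpha) = Gamma^(0) - (alpha/2)*T with Gamma^(0) = (1/2)*g'(p) = -T/2,
so Gamma^(alpha) = -((1+alpha)/2)*T.
alpha = 1, -(1+alpha)/2 = -1.0.
Gamma = -1.0 * 155.068526 = -155.0685

-155.0685


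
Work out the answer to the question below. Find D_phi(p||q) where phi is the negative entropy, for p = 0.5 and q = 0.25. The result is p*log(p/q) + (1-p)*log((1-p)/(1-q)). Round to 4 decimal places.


Bregman divergence with negative entropy generator:
D = p*log(p/q) + (1-p)*log((1-p)/(1-q)).
p = 0.5, q = 0.25.
p*log(p/q) = 0.5*log(0.5/0.25) = 0.346574.
(1-p)*log((1-p)/(1-q)) = 0.5*log(0.5/0.75) = -0.202733.
D = 0.346574 + -0.202733 = 0.1438

0.1438


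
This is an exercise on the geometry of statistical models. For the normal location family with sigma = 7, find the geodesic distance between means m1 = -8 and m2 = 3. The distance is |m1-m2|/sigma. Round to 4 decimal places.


On the fixed-variance normal subfamily, geodesic distance = |m1-m2|/sigma.
|-8 - 3| = 11.
sigma = 7.
d = 11/7 = 1.5714

1.5714


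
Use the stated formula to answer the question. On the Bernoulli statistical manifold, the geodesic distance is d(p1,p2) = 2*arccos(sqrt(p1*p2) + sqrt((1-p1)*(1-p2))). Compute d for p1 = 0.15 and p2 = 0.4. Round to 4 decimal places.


Geodesic distance on Bernoulli manifold:
d(p1,p2) = 2*arccos(sqrt(p1*p2) + sqrt((1-p1)*(1-p2))).
sqrt(p1*p2) = sqrt(0.15*0.4) = 0.244949.
sqrt((1-p1)*(1-p2)) = sqrt(0.85*0.6) = 0.714143.
arg = 0.244949 + 0.714143 = 0.959092.
d = 2*arccos(0.959092) = 0.5740

0.5740


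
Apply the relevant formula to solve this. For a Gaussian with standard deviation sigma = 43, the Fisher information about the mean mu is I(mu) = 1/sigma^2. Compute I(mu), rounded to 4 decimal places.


The Fisher information for the mean of a normal distribution is I(mu) = 1/sigma^2.
sigma = 43, so sigma^2 = 1849.
I(mu) = 1/1849 = 0.0005

0.0005


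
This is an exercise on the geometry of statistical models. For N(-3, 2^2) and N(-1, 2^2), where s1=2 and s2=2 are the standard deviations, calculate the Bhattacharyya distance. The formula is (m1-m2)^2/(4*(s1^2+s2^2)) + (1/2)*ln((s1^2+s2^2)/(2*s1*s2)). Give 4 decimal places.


Bhattacharyya distance between two Gaussians:
DB = (m1-m2)^2/(4*(s1^2+s2^2)) + (1/2)*ln((s1^2+s2^2)/(2*s1*s2)).
(m1-m2)^2 = (-2)^2 = 4.
s1^2+s2^2 = 4 + 4 = 8.
term1 = 4/32 = 0.125.
term2 = 0.5*ln(8/8.0) = 0.0.
DB = 0.125 + 0.0 = 0.1250

0.1250


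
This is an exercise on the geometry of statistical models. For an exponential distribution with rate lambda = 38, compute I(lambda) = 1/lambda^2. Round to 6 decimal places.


Fisher information for exponential: I(lambda) = 1/lambda^2.
lambda = 38, lambda^2 = 1444.
I = 1/1444 = 0.000693

0.000693


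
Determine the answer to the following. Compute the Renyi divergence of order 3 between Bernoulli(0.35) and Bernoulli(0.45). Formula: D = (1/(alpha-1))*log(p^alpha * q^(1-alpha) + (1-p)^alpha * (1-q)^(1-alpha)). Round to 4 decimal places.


Renyi divergence of order alpha between Bernoulli distributions:
D = (1/(alpha-1))*log(p^alpha * q^(1-alpha) + (1-p)^alpha * (1-q)^(1-alpha)).
alpha = 3, p = 0.35, q = 0.45.
p^alpha * q^(1-alpha) = 0.35^3 * 0.45^-2 = 0.211728.
(1-p)^alpha * (1-q)^(1-alpha) = 0.65^3 * 0.55^-2 = 0.907851.
sum = 0.211728 + 0.907851 = 1.11958.
D = (1/2)*log(1.11958) = 0.0565

0.0565


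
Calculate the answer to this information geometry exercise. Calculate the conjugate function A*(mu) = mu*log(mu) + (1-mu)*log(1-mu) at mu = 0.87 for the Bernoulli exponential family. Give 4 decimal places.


Legendre transform for Bernoulli:
A*(mu) = mu*log(mu) + (1-mu)*log(1-mu).
mu = 0.87, 1-mu = 0.13.
mu*log(mu) = 0.87*log(0.87) = -0.121158.
(1-mu)*log(1-mu) = 0.13*log(0.13) = -0.265229.
A* = -0.121158 + -0.265229 = -0.3864

-0.3864


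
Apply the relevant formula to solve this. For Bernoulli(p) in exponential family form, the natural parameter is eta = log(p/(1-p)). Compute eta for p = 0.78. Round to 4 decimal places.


Natural parameter for Bernoulli: eta = log(p/(1-p)).
p = 0.78, 1-p = 0.22.
p/(1-p) = 3.545455.
eta = log(3.545455) = 1.2657

1.2657


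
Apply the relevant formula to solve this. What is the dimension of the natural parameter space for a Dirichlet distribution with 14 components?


Exponential family dimension calculation:
Dirichlet with 14 components has 14 natural parameters.

14


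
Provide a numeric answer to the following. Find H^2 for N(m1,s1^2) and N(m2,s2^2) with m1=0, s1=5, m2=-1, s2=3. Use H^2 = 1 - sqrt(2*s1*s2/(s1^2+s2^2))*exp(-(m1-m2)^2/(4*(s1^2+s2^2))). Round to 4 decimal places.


Squared Hellinger distance for Gaussians:
H^2 = 1 - sqrt(2*s1*s2/(s1^2+s2^2)) * exp(-(m1-m2)^2/(4*(s1^2+s2^2))).
s1^2 = 25, s2^2 = 9, s1^2+s2^2 = 34.
sqrt(2*5*3/(34)) = 0.939336.
(m1-m2)^2 = (1)^2 = 1.
exp(-1/(4*34)) = exp(-0.007353) = 0.992674.
H^2 = 1 - 0.939336*0.992674 = 0.0675

0.0675


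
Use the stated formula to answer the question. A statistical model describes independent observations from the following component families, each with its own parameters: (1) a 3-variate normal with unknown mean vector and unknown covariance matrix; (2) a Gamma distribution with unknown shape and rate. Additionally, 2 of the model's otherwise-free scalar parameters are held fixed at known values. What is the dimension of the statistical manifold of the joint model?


The dimension of a statistical manifold equals the number of free
(independent) real parameters of the model. For a product of independent
blocks the parameter counts add.
- 3-variate normal: 3 (mean) + 3*4/2 = 6 (symmetric covariance) = 9.
- Gamma (shape, rate): 2.
Total = 9 + 2 = 11.
2 parameter(s) fixed at known values: 11 - 2 = 9.
Dimension = 9

9


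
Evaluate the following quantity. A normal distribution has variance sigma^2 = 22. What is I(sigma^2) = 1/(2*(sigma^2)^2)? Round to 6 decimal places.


Fisher information for variance: I(sigma^2) = 1/(2*sigma^4).
sigma^2 = 22, so sigma^4 = 484.
I = 1/(2*484) = 1/968 = 0.001033

0.001033


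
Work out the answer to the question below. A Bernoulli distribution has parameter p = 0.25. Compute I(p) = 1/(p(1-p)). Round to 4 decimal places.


For Bernoulli(p), Fisher information is I(p) = 1/(p*(1-p)).
p = 0.25, 1-p = 0.75.
p*(1-p) = 0.1875.
I(p) = 1/0.1875 = 5.3333

5.3333


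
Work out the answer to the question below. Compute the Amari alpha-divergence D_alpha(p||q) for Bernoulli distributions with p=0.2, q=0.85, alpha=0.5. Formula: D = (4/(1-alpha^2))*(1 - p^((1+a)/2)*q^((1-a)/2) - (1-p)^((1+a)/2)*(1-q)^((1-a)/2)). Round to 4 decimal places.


Amari alpha-divergence:
D = (4/(1-alpha^2))*(1 - p^((1+a)/2)*q^((1-a)/2) - (1-p)^((1+a)/2)*(1-q)^((1-a)/2)).
alpha = 0.5, p = 0.2, q = 0.85.
e1 = (1+alpha)/2 = 0.75, e2 = (1-alpha)/2 = 0.25.
t1 = p^e1 * q^e2 = 0.2^0.75 * 0.85^0.25 = 0.287162.
t2 = (1-p)^e1 * (1-q)^e2 = 0.8^0.75 * 0.15^0.25 = 0.52643.
4/(1-alpha^2) = 5.333333.
D = 5.333333*(1 - 0.287162 - 0.52643) = 0.9942

0.9942


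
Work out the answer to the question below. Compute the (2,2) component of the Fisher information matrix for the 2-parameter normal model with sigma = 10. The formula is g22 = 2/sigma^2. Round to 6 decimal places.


For the 2-parameter normal family, the Fisher metric has:
  g11 = 1/sigma^2, g22 = 2/sigma^2.
sigma = 10, sigma^2 = 100.
g22 = 0.020000

0.020000


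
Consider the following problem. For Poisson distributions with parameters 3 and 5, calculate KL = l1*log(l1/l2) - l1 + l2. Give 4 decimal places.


KL divergence for Poisson:
KL = l1*log(l1/l2) - l1 + l2.
l1 = 3, l2 = 5.
log(3/5) = -0.510826.
l1*log(l1/l2) = 3 * -0.510826 = -1.532477.
KL = -1.532477 - 3 + 5 = 0.4675

0.4675


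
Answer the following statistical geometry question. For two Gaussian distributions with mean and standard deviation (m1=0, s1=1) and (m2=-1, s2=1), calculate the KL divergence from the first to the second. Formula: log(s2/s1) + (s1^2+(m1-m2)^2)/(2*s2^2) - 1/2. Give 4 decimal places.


KL divergence between normal distributions:
KL = log(s2/s1) + (s1^2 + (m1-m2)^2)/(2*s2^2) - 1/2.
log(1/1) = 0.0.
(1^2 + (0--1)^2)/(2*1^2) = (1 + 1)/2 = 1.0.
KL = 0.0 + 1.0 - 0.5 = 0.5000

0.5000


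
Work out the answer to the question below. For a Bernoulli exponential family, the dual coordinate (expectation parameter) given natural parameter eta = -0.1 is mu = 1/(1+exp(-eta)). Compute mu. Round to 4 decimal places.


Dual coordinate (expectation parameter) for Bernoulli:
mu = 1/(1+exp(-eta)).
eta = -0.1.
exp(-eta) = exp(0.1) = 1.105171.
mu = 1/(1+1.105171) = 0.4750

0.4750


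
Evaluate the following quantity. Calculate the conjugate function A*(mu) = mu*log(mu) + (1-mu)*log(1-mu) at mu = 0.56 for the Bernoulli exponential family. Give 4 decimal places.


Legendre transform for Bernoulli:
A*(mu) = mu*log(mu) + (1-mu)*log(1-mu).
mu = 0.56, 1-mu = 0.44.
mu*log(mu) = 0.56*log(0.56) = -0.324698.
(1-mu)*log(1-mu) = 0.44*log(0.44) = -0.361231.
A* = -0.324698 + -0.361231 = -0.6859

-0.6859


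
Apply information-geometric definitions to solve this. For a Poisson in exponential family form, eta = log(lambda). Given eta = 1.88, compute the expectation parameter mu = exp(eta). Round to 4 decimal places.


Expectation parameter for Poisson exponential family:
mu = exp(eta).
eta = 1.88.
mu = exp(1.88) = 6.5535

6.5535


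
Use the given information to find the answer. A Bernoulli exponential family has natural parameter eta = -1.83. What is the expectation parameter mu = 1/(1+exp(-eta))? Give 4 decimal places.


Dual coordinate (expectation parameter) for Bernoulli:
mu = 1/(1+exp(-eta)).
eta = -1.83.
exp(-eta) = exp(1.83) = 6.233887.
mu = 1/(1+6.233887) = 0.1382

0.1382


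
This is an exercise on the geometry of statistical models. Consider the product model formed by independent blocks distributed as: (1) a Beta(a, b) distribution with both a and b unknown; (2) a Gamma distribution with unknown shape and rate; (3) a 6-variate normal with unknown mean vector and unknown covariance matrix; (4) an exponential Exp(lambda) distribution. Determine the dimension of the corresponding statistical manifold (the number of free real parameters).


The dimension of a statistical manifold equals the number of free
(independent) real parameters of the model. For a product of independent
blocks the parameter counts add.
- Beta (a, b): 2.
- Gamma (shape, rate): 2.
- 6-variate normal: 6 (mean) + 6*7/2 = 21 (symmetric covariance) = 27.
- exponential (lambda): 1.
Total = 2 + 2 + 27 + 1 = 32.
Dimension = 32

32


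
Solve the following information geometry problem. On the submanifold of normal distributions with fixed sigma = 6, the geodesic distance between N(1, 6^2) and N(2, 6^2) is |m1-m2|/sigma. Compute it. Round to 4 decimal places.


On the fixed-variance normal subfamily, geodesic distance = |m1-m2|/sigma.
|1 - 2| = 1.
sigma = 6.
d = 1/6 = 0.1667

0.1667


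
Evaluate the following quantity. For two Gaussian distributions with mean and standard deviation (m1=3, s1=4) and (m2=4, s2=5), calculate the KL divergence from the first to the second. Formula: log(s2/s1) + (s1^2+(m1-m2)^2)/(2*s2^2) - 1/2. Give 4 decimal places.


KL divergence between normal distributions:
KL = log(s2/s1) + (s1^2 + (m1-m2)^2)/(2*s2^2) - 1/2.
log(5/4) = 0.223144.
(4^2 + (3-4)^2)/(2*5^2) = (16 + 1)/50 = 0.34.
KL = 0.223144 + 0.34 - 0.5 = 0.0631

0.0631


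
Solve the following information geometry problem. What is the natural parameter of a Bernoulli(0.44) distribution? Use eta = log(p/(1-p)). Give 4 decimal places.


Natural parameter for Bernoulli: eta = log(p/(1-p)).
p = 0.44, 1-p = 0.56.
p/(1-p) = 0.785714.
eta = log(0.785714) = -0.2412

-0.2412


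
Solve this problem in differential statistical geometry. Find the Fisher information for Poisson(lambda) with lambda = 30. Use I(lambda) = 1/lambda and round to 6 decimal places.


Fisher information for Poisson: I(lambda) = 1/lambda.
lambda = 30.
I(lambda) = 1/30 = 0.033333

0.033333


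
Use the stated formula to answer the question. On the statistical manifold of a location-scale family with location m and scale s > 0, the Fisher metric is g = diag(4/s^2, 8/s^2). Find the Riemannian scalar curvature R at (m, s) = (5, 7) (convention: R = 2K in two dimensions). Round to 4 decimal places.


The metric has the form g = (A dm^2 + B ds^2)/s^2 with A = 4, B = 8.
Substitute u = sqrt(A/B)*m: g = B*(du^2 + ds^2)/s^2, i.e. B times the
Poincare upper half-plane metric, which has constant Gaussian curvature -1.
Scaling a 2D metric by a constant c divides the Gaussian curvature by c,
so K = -1/B = -1/(8) = -0.1250 everywhere (the point (m, s) = (5, 7) is irrelevant:
the curvature is constant).
Scalar curvature in dimension 2: R = 2K = -2/(8) = -0.2500.

-0.2500


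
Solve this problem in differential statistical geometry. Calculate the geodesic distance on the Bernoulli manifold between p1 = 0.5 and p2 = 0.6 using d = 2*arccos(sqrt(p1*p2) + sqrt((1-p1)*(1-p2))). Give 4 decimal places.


Geodesic distance on Bernoulli manifold:
d(p1,p2) = 2*arccos(sqrt(p1*p2) + sqrt((1-p1)*(1-p2))).
sqrt(p1*p2) = sqrt(0.5*0.6) = 0.547723.
sqrt((1-p1)*(1-p2)) = sqrt(0.5*0.4) = 0.447214.
arg = 0.547723 + 0.447214 = 0.994936.
d = 2*arccos(0.994936) = 0.2014

0.2014


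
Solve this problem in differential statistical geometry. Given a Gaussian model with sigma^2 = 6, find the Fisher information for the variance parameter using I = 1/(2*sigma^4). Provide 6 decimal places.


Fisher information for variance: I(sigma^2) = 1/(2*sigma^4).
sigma^2 = 6, so sigma^4 = 36.
I = 1/(2*36) = 1/72 = 0.013889

0.013889


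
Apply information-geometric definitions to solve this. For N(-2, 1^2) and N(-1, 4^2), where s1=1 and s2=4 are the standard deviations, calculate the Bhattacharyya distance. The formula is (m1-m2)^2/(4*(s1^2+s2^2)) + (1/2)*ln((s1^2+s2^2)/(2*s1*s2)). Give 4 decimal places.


Bhattacharyya distance between two Gaussians:
DB = (m1-m2)^2/(4*(s1^2+s2^2)) + (1/2)*ln((s1^2+s2^2)/(2*s1*s2)).
(m1-m2)^2 = (-1)^2 = 1.
s1^2+s2^2 = 1 + 16 = 17.
term1 = 1/68 = 0.014706.
term2 = 0.5*ln(17/8.0) = 0.376886.
DB = 0.014706 + 0.376886 = 0.3916

0.3916


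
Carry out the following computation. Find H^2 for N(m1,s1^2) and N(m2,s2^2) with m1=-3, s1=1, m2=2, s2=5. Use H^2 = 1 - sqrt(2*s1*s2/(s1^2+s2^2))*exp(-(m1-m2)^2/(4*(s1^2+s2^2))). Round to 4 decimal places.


Squared Hellinger distance for Gaussians:
H^2 = 1 - sqrt(2*s1*s2/(s1^2+s2^2)) * exp(-(m1-m2)^2/(4*(s1^2+s2^2))).
s1^2 = 1, s2^2 = 25, s1^2+s2^2 = 26.
sqrt(2*1*5/(26)) = 0.620174.
(m1-m2)^2 = (-5)^2 = 25.
exp(-25/(4*26)) = exp(-0.240385) = 0.786325.
H^2 = 1 - 0.620174*0.786325 = 0.5123

0.5123


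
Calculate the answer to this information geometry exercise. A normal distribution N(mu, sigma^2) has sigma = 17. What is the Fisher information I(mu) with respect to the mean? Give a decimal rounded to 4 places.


The Fisher information for the mean of a normal distribution is I(mu) = 1/sigma^2.
sigma = 17, so sigma^2 = 289.
I(mu) = 1/289 = 0.0035

0.0035


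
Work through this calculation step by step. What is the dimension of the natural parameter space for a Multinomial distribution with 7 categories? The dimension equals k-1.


Exponential family dimension calculation:
For Multinomial with k=7 categories, dim = k-1 = 6.

6


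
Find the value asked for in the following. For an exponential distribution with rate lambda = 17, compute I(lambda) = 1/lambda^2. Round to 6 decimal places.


Fisher information for exponential: I(lambda) = 1/lambda^2.
lambda = 17, lambda^2 = 289.
I = 1/289 = 0.003460

0.003460


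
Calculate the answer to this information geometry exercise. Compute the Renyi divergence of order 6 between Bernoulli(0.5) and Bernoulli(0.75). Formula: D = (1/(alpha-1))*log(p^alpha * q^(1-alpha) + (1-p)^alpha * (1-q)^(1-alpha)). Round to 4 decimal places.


Renyi divergence of order alpha between Bernoulli distributions:
D = (1/(alpha-1))*log(p^alpha * q^(1-alpha) + (1-p)^alpha * (1-q)^(1-alpha)).
alpha = 6, p = 0.5, q = 0.75.
p^alpha * q^(1-alpha) = 0.5^6 * 0.75^-5 = 0.065844.
(1-p)^alpha * (1-q)^(1-alpha) = 0.5^6 * 0.25^-5 = 16.0.
sum = 0.065844 + 16.0 = 16.065844.
D = (1/5)*log(16.065844) = 0.5553

0.5553


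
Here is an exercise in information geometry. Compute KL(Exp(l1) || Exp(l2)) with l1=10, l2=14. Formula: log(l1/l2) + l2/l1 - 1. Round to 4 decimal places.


KL divergence for exponential family:
KL = log(l1/l2) + l2/l1 - 1.
log(10/14) = -0.336472.
14/10 = 1.4.
KL = -0.336472 + 1.4 - 1 = 0.0635

0.0635


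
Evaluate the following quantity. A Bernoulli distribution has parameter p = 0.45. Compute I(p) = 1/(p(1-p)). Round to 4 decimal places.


For Bernoulli(p), Fisher information is I(p) = 1/(p*(1-p)).
p = 0.45, 1-p = 0.55.
p*(1-p) = 0.2475.
I(p) = 1/0.2475 = 4.0404

4.0404


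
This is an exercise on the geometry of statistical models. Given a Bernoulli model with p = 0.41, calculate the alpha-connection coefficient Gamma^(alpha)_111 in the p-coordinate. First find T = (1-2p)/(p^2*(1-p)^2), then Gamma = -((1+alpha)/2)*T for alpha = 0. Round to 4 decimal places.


Skewness (Amari-Chentsov) tensor: T = (1-2p)/(p^2*(1-p)^2).
p = 0.41, 1-2p = 0.18, p^2 = 0.1681, (1-p)^2 = 0.3481.
T = 0.18/(0.1681 * 0.3481) = 3.076102.
In the p-coordinate, Gamma^(alpha) = Gamma^(0) - (alpha/2)*T with Gamma^(0) = (1/2)*g'(p) = -T/2,
so Gamma^(alpha) = -((1+alpha)/2)*T.
alpha = 0, -(1+alpha)/2 = -0.5.
Gamma = -0.5 * 3.076102 = -1.5381

-1.5381


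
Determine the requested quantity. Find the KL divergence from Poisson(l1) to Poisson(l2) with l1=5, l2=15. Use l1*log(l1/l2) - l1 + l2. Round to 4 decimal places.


KL divergence for Poisson:
KL = l1*log(l1/l2) - l1 + l2.
l1 = 5, l2 = 15.
log(5/15) = -1.098612.
l1*log(l1/l2) = 5 * -1.098612 = -5.493061.
KL = -5.493061 - 5 + 15 = 4.5069

4.5069


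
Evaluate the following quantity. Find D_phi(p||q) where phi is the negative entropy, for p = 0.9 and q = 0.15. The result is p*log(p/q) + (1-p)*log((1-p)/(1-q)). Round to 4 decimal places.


Bregman divergence with negative entropy generator:
D = p*log(p/q) + (1-p)*log((1-p)/(1-q)).
p = 0.9, q = 0.15.
p*log(p/q) = 0.9*log(0.9/0.15) = 1.612584.
(1-p)*log((1-p)/(1-q)) = 0.1*log(0.1/0.85) = -0.214007.
D = 1.612584 + -0.214007 = 1.3986

1.3986


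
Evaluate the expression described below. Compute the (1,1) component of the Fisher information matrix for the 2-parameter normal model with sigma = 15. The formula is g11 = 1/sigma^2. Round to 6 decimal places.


For the 2-parameter normal family, the Fisher metric has:
  g11 = 1/sigma^2, g22 = 2/sigma^2.
sigma = 15, sigma^2 = 225.
g11 = 0.004444

0.004444


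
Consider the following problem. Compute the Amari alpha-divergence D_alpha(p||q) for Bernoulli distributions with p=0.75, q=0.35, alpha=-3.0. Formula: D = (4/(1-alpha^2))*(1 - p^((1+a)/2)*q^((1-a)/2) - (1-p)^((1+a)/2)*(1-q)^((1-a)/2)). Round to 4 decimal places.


Amari alpha-divergence:
D = (4/(1-alpha^2))*(1 - p^((1+a)/2)*q^((1-a)/2) - (1-p)^((1+a)/2)*(1-q)^((1-a)/2)).
alpha = -3.0, p = 0.75, q = 0.35.
e1 = (1+alpha)/2 = -1.0, e2 = (1-alpha)/2 = 2.0.
t1 = p^e1 * q^e2 = 0.75^-1.0 * 0.35^2.0 = 0.163333.
t2 = (1-p)^e1 * (1-q)^e2 = 0.25^-1.0 * 0.65^2.0 = 1.69.
4/(1-alpha^2) = -0.5.
D = -0.5*(1 - 0.163333 - 1.69) = 0.4267

0.4267


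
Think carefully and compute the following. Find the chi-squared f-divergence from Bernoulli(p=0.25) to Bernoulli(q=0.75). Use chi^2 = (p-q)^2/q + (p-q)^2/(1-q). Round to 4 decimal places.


Chi-squared divergence between Bernoulli distributions:
chi^2 = (p-q)^2/q + (p-q)^2/(1-q).
p = 0.25, q = 0.75, p-q = -0.5.
(p-q)^2 = 0.25.
term1 = 0.25/0.75 = 0.333333.
term2 = 0.25/0.25 = 1.0.
chi^2 = 0.333333 + 1.0 = 1.3333

1.3333


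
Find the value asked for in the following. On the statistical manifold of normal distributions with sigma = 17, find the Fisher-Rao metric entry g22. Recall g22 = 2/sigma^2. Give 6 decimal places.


For the 2-parameter normal family, the Fisher metric has:
  g11 = 1/sigma^2, g22 = 2/sigma^2.
sigma = 17, sigma^2 = 289.
g22 = 0.006920

0.006920


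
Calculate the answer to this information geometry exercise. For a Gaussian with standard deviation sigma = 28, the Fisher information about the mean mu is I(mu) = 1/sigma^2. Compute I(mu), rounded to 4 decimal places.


The Fisher information for the mean of a normal distribution is I(mu) = 1/sigma^2.
sigma = 28, so sigma^2 = 784.
I(mu) = 1/784 = 0.0013

0.0013


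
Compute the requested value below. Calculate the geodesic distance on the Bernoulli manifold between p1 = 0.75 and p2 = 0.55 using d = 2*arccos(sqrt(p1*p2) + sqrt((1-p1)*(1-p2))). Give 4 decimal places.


Geodesic distance on Bernoulli manifold:
d(p1,p2) = 2*arccos(sqrt(p1*p2) + sqrt((1-p1)*(1-p2))).
sqrt(p1*p2) = sqrt(0.75*0.55) = 0.642262.
sqrt((1-p1)*(1-p2)) = sqrt(0.25*0.45) = 0.33541.
arg = 0.642262 + 0.33541 = 0.977672.
d = 2*arccos(0.977672) = 0.4234

0.4234


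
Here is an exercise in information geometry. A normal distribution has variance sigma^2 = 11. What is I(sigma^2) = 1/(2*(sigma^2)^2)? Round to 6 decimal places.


Fisher information for variance: I(sigma^2) = 1/(2*sigma^4).
sigma^2 = 11, so sigma^4 = 121.
I = 1/(2*121) = 1/242 = 0.004132

0.004132


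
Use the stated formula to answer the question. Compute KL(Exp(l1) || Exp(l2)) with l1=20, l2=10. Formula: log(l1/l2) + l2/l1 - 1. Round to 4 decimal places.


KL divergence for exponential family:
KL = log(l1/l2) + l2/l1 - 1.
log(20/10) = 0.693147.
10/20 = 0.5.
KL = 0.693147 + 0.5 - 1 = 0.1931

0.1931


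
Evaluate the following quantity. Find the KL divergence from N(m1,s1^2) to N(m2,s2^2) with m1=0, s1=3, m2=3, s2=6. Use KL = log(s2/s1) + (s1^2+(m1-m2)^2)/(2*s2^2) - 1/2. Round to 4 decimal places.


KL divergence between normal distributions:
KL = log(s2/s1) + (s1^2 + (m1-m2)^2)/(2*s2^2) - 1/2.
log(6/3) = 0.693147.
(3^2 + (0-3)^2)/(2*6^2) = (9 + 9)/72 = 0.25.
KL = 0.693147 + 0.25 - 0.5 = 0.4431

0.4431


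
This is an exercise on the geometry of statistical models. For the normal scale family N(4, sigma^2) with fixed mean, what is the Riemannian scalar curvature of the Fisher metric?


This family has a single free parameter, so its statistical manifold
is 1-dimensional. The Riemann curvature tensor of any 1-dimensional
Riemannian manifold vanishes identically, so R = 0.

0


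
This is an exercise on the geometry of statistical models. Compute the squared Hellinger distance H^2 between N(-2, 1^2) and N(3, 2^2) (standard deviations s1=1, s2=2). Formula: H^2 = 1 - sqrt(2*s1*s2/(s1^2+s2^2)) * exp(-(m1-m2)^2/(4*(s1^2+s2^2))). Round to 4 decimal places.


Squared Hellinger distance for Gaussians:
H^2 = 1 - sqrt(2*s1*s2/(s1^2+s2^2)) * exp(-(m1-m2)^2/(4*(s1^2+s2^2))).
s1^2 = 1, s2^2 = 4, s1^2+s2^2 = 5.
sqrt(2*1*2/(5)) = 0.894427.
(m1-m2)^2 = (-5)^2 = 25.
exp(-25/(4*5)) = exp(-1.25) = 0.286505.
H^2 = 1 - 0.894427*0.286505 = 0.7437

0.7437


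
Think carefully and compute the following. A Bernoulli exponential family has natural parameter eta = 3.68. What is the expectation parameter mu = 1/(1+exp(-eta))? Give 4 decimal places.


Dual coordinate (expectation parameter) for Bernoulli:
mu = 1/(1+exp(-eta)).
eta = 3.68.
exp(-eta) = exp(-3.68) = 0.025223.
mu = 1/(1+0.025223) = 0.9754

0.9754


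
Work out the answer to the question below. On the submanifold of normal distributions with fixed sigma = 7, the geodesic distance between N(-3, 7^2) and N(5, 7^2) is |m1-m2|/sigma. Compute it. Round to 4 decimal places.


On the fixed-variance normal subfamily, geodesic distance = |m1-m2|/sigma.
|-3 - 5| = 8.
sigma = 7.
d = 8/7 = 1.1429

1.1429


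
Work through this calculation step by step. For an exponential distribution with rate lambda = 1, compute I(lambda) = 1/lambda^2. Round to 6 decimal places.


Fisher information for exponential: I(lambda) = 1/lambda^2.
lambda = 1, lambda^2 = 1.
I = 1/1 = 1.000000

1.000000


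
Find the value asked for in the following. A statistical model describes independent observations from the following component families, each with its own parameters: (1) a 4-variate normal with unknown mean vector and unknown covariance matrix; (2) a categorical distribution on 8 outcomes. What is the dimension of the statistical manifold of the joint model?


The dimension of a statistical manifold equals the number of free
(independent) real parameters of the model. For a product of independent
blocks the parameter counts add.
- 4-variate normal: 4 (mean) + 4*5/2 = 10 (symmetric covariance) = 14.
- categorical on 8 outcomes (probabilities sum to 1): 8-1 = 7.
Total = 14 + 7 = 21.
Dimension = 21

21


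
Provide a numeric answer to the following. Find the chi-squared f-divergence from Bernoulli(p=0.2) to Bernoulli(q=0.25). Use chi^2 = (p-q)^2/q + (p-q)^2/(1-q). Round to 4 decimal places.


Chi-squared divergence between Bernoulli distributions:
chi^2 = (p-q)^2/q + (p-q)^2/(1-q).
p = 0.2, q = 0.25, p-q = -0.05.
(p-q)^2 = 0.0025.
term1 = 0.0025/0.25 = 0.01.
term2 = 0.0025/0.75 = 0.003333.
chi^2 = 0.01 + 0.003333 = 0.0133

0.0133


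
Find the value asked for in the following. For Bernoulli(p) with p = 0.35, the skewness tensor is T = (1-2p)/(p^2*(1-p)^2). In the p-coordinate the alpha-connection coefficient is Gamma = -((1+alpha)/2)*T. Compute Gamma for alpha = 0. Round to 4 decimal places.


Skewness (Amari-Chentsov) tensor: T = (1-2p)/(p^2*(1-p)^2).
p = 0.35, 1-2p = 0.3, p^2 = 0.1225, (1-p)^2 = 0.4225.
T = 0.3/(0.1225 * 0.4225) = 5.796401.
In the p-coordinate, Gamma^(alpha) = Gamma^(0) - (alpha/2)*T with Gamma^(0) = (1/2)*g'(p) = -T/2,
so Gamma^(alpha) = -((1+alpha)/2)*T.
alpha = 0, -(1+alpha)/2 = -0.5.
Gamma = -0.5 * 5.796401 = -2.8982

-2.8982


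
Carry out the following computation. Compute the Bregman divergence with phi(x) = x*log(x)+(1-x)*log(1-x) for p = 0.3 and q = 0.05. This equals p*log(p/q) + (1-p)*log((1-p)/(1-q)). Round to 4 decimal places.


Bregman divergence with negative entropy generator:
D = p*log(p/q) + (1-p)*log((1-p)/(1-q)).
p = 0.3, q = 0.05.
p*log(p/q) = 0.3*log(0.3/0.05) = 0.537528.
(1-p)*log((1-p)/(1-q)) = 0.7*log(0.7/0.95) = -0.213767.
D = 0.537528 + -0.213767 = 0.3238

0.3238


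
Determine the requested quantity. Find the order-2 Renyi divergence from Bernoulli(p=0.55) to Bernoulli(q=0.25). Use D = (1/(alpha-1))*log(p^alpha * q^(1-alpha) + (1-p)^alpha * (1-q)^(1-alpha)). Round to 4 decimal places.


Renyi divergence of order alpha between Bernoulli distributions:
D = (1/(alpha-1))*log(p^alpha * q^(1-alpha) + (1-p)^alpha * (1-q)^(1-alpha)).
alpha = 2, p = 0.55, q = 0.25.
p^alpha * q^(1-alpha) = 0.55^2 * 0.25^-1 = 1.21.
(1-p)^alpha * (1-q)^(1-alpha) = 0.45^2 * 0.75^-1 = 0.27.
sum = 1.21 + 0.27 = 1.48.
D = (1/1)*log(1.48) = 0.3920

0.3920


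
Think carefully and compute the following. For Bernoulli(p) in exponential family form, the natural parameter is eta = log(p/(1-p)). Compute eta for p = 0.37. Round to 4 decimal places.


Natural parameter for Bernoulli: eta = log(p/(1-p)).
p = 0.37, 1-p = 0.63.
p/(1-p) = 0.587302.
eta = log(0.587302) = -0.5322

-0.5322


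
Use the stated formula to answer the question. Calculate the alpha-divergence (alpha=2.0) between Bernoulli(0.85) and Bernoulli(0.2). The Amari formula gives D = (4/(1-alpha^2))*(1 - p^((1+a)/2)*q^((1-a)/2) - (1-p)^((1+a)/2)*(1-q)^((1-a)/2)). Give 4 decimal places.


Amari alpha-divergence:
D = (4/(1-alpha^2))*(1 - p^((1+a)/2)*q^((1-a)/2) - (1-p)^((1+a)/2)*(1-q)^((1-a)/2)).
alpha = 2.0, p = 0.85, q = 0.2.
e1 = (1+alpha)/2 = 1.5, e2 = (1-alpha)/2 = -0.5.
t1 = p^e1 * q^e2 = 0.85^1.5 * 0.2^-0.5 = 1.75232.
t2 = (1-p)^e1 * (1-q)^e2 = 0.15^1.5 * 0.8^-0.5 = 0.064952.
4/(1-alpha^2) = -1.333333.
D = -1.333333*(1 - 1.75232 - 0.064952) = 1.0897

1.0897


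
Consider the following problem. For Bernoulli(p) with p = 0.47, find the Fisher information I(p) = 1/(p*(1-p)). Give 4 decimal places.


For Bernoulli(p), Fisher information is I(p) = 1/(p*(1-p)).
p = 0.47, 1-p = 0.53.
p*(1-p) = 0.2491.
I(p) = 1/0.2491 = 4.0145

4.0145


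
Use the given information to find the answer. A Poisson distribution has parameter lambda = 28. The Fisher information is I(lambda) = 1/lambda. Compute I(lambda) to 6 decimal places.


Fisher information for Poisson: I(lambda) = 1/lambda.
lambda = 28.
I(lambda) = 1/28 = 0.035714

0.035714


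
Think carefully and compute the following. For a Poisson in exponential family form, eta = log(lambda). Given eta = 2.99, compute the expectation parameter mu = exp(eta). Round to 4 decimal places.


Expectation parameter for Poisson exponential family:
mu = exp(eta).
eta = 2.99.
mu = exp(2.99) = 19.8857

19.8857


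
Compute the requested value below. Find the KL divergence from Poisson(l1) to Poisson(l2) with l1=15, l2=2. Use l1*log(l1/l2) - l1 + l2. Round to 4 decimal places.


KL divergence for Poisson:
KL = l1*log(l1/l2) - l1 + l2.
l1 = 15, l2 = 2.
log(15/2) = 2.014903.
l1*log(l1/l2) = 15 * 2.014903 = 30.223545.
KL = 30.223545 - 15 + 2 = 17.2235

17.2235


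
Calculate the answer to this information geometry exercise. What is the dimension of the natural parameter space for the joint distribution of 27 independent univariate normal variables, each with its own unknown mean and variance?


Exponential family dimension calculation:
Each univariate normal has two natural parameters (mu/sigma^2 and -1/(2 sigma^2)).
With 27 independent components, dim = 2 * 27 = 54.

54


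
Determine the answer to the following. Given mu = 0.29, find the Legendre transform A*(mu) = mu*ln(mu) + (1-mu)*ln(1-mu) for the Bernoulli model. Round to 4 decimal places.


Legendre transform for Bernoulli:
A*(mu) = mu*log(mu) + (1-mu)*log(1-mu).
mu = 0.29, 1-mu = 0.71.
mu*log(mu) = 0.29*log(0.29) = -0.358984.
(1-mu)*log(1-mu) = 0.71*log(0.71) = -0.243168.
A* = -0.358984 + -0.243168 = -0.6022

-0.6022


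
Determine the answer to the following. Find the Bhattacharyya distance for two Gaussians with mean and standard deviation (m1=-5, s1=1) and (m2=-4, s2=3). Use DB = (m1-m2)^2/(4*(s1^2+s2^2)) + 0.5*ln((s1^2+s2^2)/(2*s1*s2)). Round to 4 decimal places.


Bhattacharyya distance between two Gaussians:
DB = (m1-m2)^2/(4*(s1^2+s2^2)) + (1/2)*ln((s1^2+s2^2)/(2*s1*s2)).
(m1-m2)^2 = (-1)^2 = 1.
s1^2+s2^2 = 1 + 9 = 10.
term1 = 1/40 = 0.025.
term2 = 0.5*ln(10/6.0) = 0.255413.
DB = 0.025 + 0.255413 = 0.2804

0.2804


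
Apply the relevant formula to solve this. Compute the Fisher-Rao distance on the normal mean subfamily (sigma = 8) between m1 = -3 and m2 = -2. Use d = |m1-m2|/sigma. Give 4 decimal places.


On the fixed-variance normal subfamily, geodesic distance = |m1-m2|/sigma.
|-3 - -2| = 1.
sigma = 8.
d = 1/8 = 0.1250

0.1250


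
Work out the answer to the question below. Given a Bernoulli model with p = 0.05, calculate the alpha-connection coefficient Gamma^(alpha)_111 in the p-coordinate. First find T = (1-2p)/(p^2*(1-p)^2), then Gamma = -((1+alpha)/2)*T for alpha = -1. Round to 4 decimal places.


Skewness (Amari-Chentsov) tensor: T = (1-2p)/(p^2*(1-p)^2).
p = 0.05, 1-2p = 0.9, p^2 = 0.0025, (1-p)^2 = 0.9025.
T = 0.9/(0.0025 * 0.9025) = 398.891967.
In the p-coordinate, Gamma^(alpha) = Gamma^(0) - (alpha/2)*T with Gamma^(0) = (1/2)*g'(p) = -T/2,
so Gamma^(alpha) = -((1+alpha)/2)*T.
alpha = -1, -(1+alpha)/2 = 0.0.
Gamma = 0.0 * 398.891967 = 0.0000

0.0000


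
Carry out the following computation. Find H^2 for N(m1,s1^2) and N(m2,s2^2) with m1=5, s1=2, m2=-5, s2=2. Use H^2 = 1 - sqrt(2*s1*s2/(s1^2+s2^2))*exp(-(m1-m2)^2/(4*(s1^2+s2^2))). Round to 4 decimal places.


Squared Hellinger distance for Gaussians:
H^2 = 1 - sqrt(2*s1*s2/(s1^2+s2^2)) * exp(-(m1-m2)^2/(4*(s1^2+s2^2))).
s1^2 = 4, s2^2 = 4, s1^2+s2^2 = 8.
sqrt(2*2*2/(8)) = 1.0.
(m1-m2)^2 = (10)^2 = 100.
exp(-100/(4*8)) = exp(-3.125) = 0.043937.
H^2 = 1 - 1.0*0.043937 = 0.9561

0.9561


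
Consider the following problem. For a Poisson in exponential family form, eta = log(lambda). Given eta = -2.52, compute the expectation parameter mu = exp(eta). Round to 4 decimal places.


Expectation parameter for Poisson exponential family:
mu = exp(eta).
eta = -2.52.
mu = exp(-2.52) = 0.0805

0.0805


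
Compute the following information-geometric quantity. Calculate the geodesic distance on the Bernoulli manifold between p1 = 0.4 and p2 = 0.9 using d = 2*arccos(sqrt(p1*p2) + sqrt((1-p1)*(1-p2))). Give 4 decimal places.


Geodesic distance on Bernoulli manifold:
d(p1,p2) = 2*arccos(sqrt(p1*p2) + sqrt((1-p1)*(1-p2))).
sqrt(p1*p2) = sqrt(0.4*0.9) = 0.6.
sqrt((1-p1)*(1-p2)) = sqrt(0.6*0.1) = 0.244949.
arg = 0.6 + 0.244949 = 0.844949.
d = 2*arccos(0.844949) = 1.1287

1.1287


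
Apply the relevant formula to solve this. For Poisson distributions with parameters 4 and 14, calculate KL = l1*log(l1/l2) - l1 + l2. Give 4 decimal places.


KL divergence for Poisson:
KL = l1*log(l1/l2) - l1 + l2.
l1 = 4, l2 = 14.
log(4/14) = -1.252763.
l1*log(l1/l2) = 4 * -1.252763 = -5.011052.
KL = -5.011052 - 4 + 14 = 4.9889

4.9889


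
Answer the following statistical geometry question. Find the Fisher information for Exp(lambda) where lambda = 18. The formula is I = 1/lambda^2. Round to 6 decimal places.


Fisher information for exponential: I(lambda) = 1/lambda^2.
lambda = 18, lambda^2 = 324.
I = 1/324 = 0.003086

0.003086


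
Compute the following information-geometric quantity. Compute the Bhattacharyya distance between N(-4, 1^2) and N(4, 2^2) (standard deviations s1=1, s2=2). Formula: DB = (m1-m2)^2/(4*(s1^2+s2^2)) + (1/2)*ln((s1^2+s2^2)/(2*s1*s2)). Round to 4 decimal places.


Bhattacharyya distance between two Gaussians:
DB = (m1-m2)^2/(4*(s1^2+s2^2)) + (1/2)*ln((s1^2+s2^2)/(2*s1*s2)).
(m1-m2)^2 = (-8)^2 = 64.
s1^2+s2^2 = 1 + 4 = 5.
term1 = 64/20 = 3.2.
term2 = 0.5*ln(5/4.0) = 0.111572.
DB = 3.2 + 0.111572 = 3.3116

3.3116


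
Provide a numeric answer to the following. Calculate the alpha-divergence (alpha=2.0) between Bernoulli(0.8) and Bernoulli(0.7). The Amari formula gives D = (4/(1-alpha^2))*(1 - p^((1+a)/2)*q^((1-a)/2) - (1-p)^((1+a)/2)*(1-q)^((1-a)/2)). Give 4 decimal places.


Amari alpha-divergence:
D = (4/(1-alpha^2))*(1 - p^((1+a)/2)*q^((1-a)/2) - (1-p)^((1+a)/2)*(1-q)^((1-a)/2)).
alpha = 2.0, p = 0.8, q = 0.7.
e1 = (1+alpha)/2 = 1.5, e2 = (1-alpha)/2 = -0.5.
t1 = p^e1 * q^e2 = 0.8^1.5 * 0.7^-0.5 = 0.855236.
t2 = (1-p)^e1 * (1-q)^e2 = 0.2^1.5 * 0.3^-0.5 = 0.163299.
4/(1-alpha^2) = -1.333333.
D = -1.333333*(1 - 0.855236 - 0.163299) = 0.0247

0.0247


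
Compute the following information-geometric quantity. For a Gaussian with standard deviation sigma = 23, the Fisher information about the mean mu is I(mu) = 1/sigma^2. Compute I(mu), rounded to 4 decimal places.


The Fisher information for the mean of a normal distribution is I(mu) = 1/sigma^2.
sigma = 23, so sigma^2 = 529.
I(mu) = 1/529 = 0.0019

0.0019


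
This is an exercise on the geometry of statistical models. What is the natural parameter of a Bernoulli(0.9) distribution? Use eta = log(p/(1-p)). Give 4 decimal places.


Natural parameter for Bernoulli: eta = log(p/(1-p)).
p = 0.9, 1-p = 0.1.
p/(1-p) = 9.0.
eta = log(9.0) = 2.1972

2.1972
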